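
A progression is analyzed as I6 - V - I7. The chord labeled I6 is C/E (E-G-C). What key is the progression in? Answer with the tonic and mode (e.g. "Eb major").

C major

I6 is given as E-G-C — a major triad with root C.
If C is scale degree 1 and the mode makes that degree carry a major triad, the tonic is C and the mode is major.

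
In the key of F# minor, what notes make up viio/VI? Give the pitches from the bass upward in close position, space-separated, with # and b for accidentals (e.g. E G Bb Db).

viio/VI is a secondary leading-tone chord. The target VI is D in F# minor; the applied chord is rooted a semitone below, on C#.
Building a diminished triad on C# gives C#-E-G.

C# E G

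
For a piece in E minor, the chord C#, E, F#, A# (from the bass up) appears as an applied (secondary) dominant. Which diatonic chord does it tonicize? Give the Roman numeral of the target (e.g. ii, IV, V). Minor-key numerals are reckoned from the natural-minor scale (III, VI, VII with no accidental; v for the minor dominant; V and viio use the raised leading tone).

The chord is a dominant seventh chord on F#.
A dominant resolves down a perfect fifth: F# → B. In E minor, B is scale degree 5, i.e. V.

V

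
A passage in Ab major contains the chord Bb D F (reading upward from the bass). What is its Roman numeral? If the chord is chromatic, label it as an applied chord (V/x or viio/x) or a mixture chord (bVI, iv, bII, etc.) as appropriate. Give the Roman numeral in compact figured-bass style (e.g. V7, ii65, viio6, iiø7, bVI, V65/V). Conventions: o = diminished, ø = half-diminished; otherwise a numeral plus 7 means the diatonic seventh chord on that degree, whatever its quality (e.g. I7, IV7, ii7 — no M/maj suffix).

Stacked in thirds the chord is Bb-D-F: a major triad on Bb.
Bb is not a diatonic chord root with this quality in Ab major, but it lies a perfect fifth above Eb (V), so the chord functions as an applied dominant of V.

V/V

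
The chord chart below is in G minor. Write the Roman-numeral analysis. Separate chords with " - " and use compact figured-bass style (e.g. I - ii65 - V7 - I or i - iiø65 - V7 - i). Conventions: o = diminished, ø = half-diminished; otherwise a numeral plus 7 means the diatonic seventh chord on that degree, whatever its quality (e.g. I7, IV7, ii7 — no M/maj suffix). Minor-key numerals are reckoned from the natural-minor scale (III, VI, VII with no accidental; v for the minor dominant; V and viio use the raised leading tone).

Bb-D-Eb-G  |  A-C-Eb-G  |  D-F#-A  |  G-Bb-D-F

VI43 - iiø7 - V - i7

Bb-D-Eb-G: root Eb is the submediant; major seventh chord there is VI43.
A-C-Eb-G has root A, degree 2 in G minor, so iiø7.
D-F#-A: root D is the dominant; major triad there is V.
G-Bb-D-F: root G is the tonic; minor seventh chord there is i7.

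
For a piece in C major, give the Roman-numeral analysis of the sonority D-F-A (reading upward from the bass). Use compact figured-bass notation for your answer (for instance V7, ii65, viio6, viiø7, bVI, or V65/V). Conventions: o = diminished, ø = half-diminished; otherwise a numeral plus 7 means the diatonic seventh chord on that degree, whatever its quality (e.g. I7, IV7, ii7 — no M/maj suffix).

The pitches D-F-A form a minor triad rooted on D.
D is scale degree 2 in C major, and a minor triad on that degree is written ii.

ii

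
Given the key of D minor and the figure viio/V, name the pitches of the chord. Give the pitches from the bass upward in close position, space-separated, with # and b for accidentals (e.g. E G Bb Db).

The slash marks an applied leading-tone chord: viio of V. In D minor, V is A, so the leading tone to it is G#, a half step below.
Building a diminished triad on G# gives G#-B-D.

G# B D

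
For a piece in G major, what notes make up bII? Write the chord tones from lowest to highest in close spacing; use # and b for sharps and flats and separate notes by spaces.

Scale degree 2 in G major is A; lowering it a half step gives Ab. bII is the Neapolitan chord — a major triad on the lowered second degree.
So the chord is Ab-C-Eb.

Ab C Eb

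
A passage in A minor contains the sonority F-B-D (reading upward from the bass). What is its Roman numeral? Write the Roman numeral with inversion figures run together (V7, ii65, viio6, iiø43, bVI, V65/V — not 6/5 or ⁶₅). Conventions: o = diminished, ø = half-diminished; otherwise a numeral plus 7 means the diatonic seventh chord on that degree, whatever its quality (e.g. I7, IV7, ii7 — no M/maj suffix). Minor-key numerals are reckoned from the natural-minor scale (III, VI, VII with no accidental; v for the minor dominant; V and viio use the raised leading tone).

iio64

The pitches B-D-F form a diminished triad rooted on B.
B is scale degree 2 in A minor, and a diminished triad on that degree is written iio.
With F in the bass the chord is in second inversion, so the figured bass is 64.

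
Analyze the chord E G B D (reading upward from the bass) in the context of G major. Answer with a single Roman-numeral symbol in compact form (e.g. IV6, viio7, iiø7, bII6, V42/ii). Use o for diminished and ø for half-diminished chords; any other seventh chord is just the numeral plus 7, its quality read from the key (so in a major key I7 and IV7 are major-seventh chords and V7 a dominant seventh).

The pitches E-G-B-D form a minor seventh chord rooted on E.
In G major, E is the submediant; the diatonic minor seventh chord there is vi7.

vi7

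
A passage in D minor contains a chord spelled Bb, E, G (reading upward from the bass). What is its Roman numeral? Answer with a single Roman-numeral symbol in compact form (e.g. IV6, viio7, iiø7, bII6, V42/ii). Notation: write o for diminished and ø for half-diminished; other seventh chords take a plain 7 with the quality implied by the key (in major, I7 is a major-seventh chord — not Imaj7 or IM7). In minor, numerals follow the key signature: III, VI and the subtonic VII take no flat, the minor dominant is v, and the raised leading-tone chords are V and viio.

iio64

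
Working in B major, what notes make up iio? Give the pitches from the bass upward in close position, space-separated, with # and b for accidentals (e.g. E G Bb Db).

C# E G

iio is the diminished supertonic triad, borrowed from the parallel minor. In B major that root is C#.
So the chord is C#-E-G, a diminished triad.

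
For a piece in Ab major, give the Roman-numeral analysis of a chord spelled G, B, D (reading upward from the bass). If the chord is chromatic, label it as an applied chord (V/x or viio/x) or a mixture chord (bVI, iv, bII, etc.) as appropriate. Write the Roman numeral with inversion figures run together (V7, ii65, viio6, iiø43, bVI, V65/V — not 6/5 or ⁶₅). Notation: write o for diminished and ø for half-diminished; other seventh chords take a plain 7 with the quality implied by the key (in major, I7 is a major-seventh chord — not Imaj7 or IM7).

V/iii

The pitches G-B-D form a major triad rooted on G.
G is not a diatonic chord root with this quality in Ab major, but it lies a perfect fifth above C (iii), so the chord functions as an applied dominant of iii.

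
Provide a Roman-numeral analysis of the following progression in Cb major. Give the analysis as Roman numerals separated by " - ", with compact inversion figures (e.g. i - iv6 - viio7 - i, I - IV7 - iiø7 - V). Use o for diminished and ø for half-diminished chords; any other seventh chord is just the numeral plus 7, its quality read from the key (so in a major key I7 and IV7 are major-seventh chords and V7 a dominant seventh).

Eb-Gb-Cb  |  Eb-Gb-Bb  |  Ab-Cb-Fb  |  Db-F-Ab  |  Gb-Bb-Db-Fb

I6 - iii - IV6 - V/V - V7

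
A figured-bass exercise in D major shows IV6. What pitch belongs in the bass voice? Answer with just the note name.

IV in D major has root G; the chord is G-B-D.
The figure 6 means first inversion — the third is in the bass.

B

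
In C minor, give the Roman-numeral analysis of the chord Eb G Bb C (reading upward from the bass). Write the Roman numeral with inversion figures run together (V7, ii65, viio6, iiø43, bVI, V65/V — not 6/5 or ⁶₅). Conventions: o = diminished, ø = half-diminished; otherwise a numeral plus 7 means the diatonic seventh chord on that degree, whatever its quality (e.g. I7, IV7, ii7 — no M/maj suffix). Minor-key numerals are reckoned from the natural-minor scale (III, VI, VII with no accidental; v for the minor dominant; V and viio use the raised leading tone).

i65

The pitches C-Eb-G-Bb form a minor seventh chord rooted on C.
In C minor, C is the tonic; the diatonic minor seventh chord there is i7.
With Eb in the bass the chord is in first inversion, so the figured bass is 65.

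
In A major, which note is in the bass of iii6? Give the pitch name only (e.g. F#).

E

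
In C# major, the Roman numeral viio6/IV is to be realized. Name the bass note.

G#

The applied chord viio6/IV is rooted on E#: E#-G#-B.
The figure 6 means first inversion — the third is in the bass.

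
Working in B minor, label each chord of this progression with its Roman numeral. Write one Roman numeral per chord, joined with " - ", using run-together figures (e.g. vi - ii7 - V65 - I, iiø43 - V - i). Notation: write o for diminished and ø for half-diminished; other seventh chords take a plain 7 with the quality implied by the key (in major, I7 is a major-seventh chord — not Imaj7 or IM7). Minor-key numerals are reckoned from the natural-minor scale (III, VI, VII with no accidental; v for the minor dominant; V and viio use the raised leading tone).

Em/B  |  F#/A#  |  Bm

Em/B: minor triad on E = scale degree 4 → iv64.
F#/A# has root F#, degree 5 in B minor, so V6.
Bm: minor triad on B = scale degree 1 → i.

iv64 - V6 - i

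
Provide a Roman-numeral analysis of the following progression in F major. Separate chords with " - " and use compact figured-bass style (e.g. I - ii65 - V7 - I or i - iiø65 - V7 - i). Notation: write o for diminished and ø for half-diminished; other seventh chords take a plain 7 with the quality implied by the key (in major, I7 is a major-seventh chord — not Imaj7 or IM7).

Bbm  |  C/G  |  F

Bbm: minor triad on Bb — chromatic; iv (borrowed from the parallel minor).
C/G: major triad on C = scale degree 5 → V64.
F has root F, degree 1 in F major, so I.

iv - V64 - I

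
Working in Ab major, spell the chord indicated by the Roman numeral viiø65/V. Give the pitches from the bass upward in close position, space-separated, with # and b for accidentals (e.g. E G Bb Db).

The slash marks an applied leading-tone chord: viio of V. In Ab major, V is Eb, so the leading tone to it is D, a half step below.
Building a half-diminished seventh chord on D gives D-F-Ab-C.
The figured bass 65 indicates first inversion, placing the third (F) in the bass: F-Ab-C-D.

F Ab C D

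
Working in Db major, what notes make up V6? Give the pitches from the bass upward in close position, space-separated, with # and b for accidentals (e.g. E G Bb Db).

C Eb Ab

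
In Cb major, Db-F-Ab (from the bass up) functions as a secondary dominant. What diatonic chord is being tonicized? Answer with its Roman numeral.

V

The chord is a major triad on Db.
A dominant resolves down a perfect fifth: Db → Gb. In Cb major, Gb is scale degree 5, i.e. V.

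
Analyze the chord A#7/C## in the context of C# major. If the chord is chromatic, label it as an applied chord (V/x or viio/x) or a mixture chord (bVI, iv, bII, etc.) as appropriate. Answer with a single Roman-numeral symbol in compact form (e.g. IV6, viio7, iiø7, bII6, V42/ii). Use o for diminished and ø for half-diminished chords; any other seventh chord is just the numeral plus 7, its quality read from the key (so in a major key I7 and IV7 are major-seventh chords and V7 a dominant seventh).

V65/ii

Stacked in thirds the chord is A#-C##-E#-G#: a dominant seventh chord on A#.
A# is not a diatonic chord root with this quality in C# major, but it lies a perfect fifth above D# (ii), so the chord functions as an applied dominant of ii.
With C## in the bass the chord is in first inversion, so the figured bass is 65.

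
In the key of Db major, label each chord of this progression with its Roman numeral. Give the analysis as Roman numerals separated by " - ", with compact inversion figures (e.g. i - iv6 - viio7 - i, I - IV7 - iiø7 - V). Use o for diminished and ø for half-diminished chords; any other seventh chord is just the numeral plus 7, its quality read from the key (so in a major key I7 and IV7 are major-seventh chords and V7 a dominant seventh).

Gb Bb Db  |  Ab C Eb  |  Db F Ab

Gb-Bb-Db has root Gb, degree 4 in Db major, so IV.
Ab-C-Eb: major triad on Ab = scale degree 5 → V.
Db-F-Ab: root Db is the tonic; major triad there is I.

IV - V - I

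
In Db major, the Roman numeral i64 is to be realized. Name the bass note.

Ab

i in Db major has root Db; the chord is Db-Fb-Ab.
The figure 64 means second inversion — the fifth is in the bass.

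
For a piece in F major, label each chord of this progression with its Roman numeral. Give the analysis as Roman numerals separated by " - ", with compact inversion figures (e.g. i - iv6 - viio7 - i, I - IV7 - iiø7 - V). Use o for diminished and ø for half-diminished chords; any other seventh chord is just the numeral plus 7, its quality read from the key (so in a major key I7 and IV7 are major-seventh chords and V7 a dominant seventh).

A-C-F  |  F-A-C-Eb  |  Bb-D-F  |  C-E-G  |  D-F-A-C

I6 - V7/IV - IV - V - vi7

A-C-F has root F, degree 1 in F major, so I6.
F-A-C-Eb is the secondary dominant of IV (dominant seventh chord on F): V7/IV.
Bb-D-F: root Bb is the subdominant; major triad there is IV.
C-E-G has root C, degree 5 in F major, so V.
D-F-A-C: root D is the submediant; minor seventh chord there is vi7.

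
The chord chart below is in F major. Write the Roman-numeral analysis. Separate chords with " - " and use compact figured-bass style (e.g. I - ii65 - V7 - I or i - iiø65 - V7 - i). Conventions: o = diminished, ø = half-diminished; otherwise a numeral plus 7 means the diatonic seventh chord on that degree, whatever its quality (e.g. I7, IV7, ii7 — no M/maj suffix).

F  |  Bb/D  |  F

I - IV6 - I

F: root F is the tonic; major triad there is I.
Bb/D: root Bb is the subdominant; major triad there is IV6.
F has root F, degree 1 in F major, so I.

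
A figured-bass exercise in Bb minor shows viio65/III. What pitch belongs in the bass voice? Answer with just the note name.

Eb

The applied chord viio65/III is rooted on C: C-Eb-Gb-Bbb.
The figure 65 means first inversion — the third is in the bass.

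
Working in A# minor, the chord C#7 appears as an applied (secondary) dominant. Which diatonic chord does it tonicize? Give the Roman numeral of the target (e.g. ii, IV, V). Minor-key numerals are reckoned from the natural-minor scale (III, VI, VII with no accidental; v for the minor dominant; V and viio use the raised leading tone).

VI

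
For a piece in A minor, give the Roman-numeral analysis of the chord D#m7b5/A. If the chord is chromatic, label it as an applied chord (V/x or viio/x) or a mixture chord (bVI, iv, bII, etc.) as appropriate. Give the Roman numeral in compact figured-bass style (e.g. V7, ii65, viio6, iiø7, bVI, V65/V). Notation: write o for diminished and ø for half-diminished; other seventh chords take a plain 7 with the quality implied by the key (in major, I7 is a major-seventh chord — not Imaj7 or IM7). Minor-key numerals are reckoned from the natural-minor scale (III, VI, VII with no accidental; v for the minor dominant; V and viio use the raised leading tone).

viiø43/V

The pitches D#-F#-A-C# form a half-diminished seventh chord rooted on D#.
D# sits a half step below E (V in A minor); a diminished chord there is the applied leading-tone chord of V.
With A in the bass the chord is in second inversion, so the figured bass is 43.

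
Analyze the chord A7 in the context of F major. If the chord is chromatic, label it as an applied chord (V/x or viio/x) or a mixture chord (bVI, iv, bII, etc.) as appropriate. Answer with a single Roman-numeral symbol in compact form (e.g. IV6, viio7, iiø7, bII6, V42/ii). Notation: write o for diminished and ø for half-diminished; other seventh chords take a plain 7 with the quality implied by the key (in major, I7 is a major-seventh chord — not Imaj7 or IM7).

The pitches A-C#-E-G form a dominant seventh chord rooted on A.
A is not a diatonic chord root with this quality in F major, but it lies a perfect fifth above D (vi), so the chord functions as an applied dominant of vi.

V7/vi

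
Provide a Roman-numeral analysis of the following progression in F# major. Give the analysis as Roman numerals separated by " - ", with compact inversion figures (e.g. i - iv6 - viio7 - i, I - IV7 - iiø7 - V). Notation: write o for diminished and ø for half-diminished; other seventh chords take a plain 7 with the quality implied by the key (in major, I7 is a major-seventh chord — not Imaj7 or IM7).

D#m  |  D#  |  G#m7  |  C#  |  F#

D#m: root D# is the submediant; minor triad there is vi.
D#: a major triad on D#, the applied dominant of ii → V/ii.
G#m7: minor seventh chord on G# = scale degree 2 → ii7.
C#: major triad on C# = scale degree 5 → V.
F#: root F# is the tonic; major triad there is I.

vi - V/ii - ii7 - V - I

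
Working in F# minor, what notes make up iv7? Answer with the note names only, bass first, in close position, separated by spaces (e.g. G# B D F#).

B D F# A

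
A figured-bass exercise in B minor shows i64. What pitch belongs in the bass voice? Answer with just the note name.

F#

i in B minor has root B; the chord is B-D-F#.
The figure 64 means second inversion — the fifth is in the bass.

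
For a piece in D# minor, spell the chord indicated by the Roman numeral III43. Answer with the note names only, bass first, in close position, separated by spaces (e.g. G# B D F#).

C# E# F# A#

In D# minor, scale degree 3 is F#, and the diatonic chord built there is a major seventh chord.
Stacking thirds from F# gives F#-A#-C#-E#.
The figured bass 43 indicates second inversion, placing the fifth (C#) in the bass: C#-E#-F#-A#.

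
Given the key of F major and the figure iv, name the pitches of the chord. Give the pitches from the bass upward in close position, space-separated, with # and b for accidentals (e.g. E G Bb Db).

Bb Db F

Scale degree 4 in F major is Bb; here the chord built on it is altered to a minor triad. iv is the minor subdominant, borrowed from the parallel minor.
So the chord is Bb-Db-F, a minor triad.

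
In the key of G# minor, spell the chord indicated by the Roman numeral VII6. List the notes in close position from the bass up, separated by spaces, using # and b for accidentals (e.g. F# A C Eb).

A# C# F#

In G# minor, scale degree 7 is F#, and the diatonic chord built there is a major triad.
That chord is spelled F#-A#-C#.
The figured bass 6 indicates first inversion, placing the third (A#) in the bass: A#-C#-F#.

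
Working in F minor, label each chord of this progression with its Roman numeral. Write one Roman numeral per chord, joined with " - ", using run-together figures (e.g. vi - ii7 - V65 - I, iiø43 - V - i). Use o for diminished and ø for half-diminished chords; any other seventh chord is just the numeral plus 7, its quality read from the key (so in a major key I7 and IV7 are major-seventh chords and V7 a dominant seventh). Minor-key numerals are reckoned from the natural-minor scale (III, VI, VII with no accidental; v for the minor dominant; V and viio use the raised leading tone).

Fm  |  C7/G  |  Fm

i - V43 - i

Fm has root F, degree 1 in F minor, so i.
C7/G: dominant seventh chord on C = scale degree 5 → V43.
Fm has root F, degree 1 in F minor, so i.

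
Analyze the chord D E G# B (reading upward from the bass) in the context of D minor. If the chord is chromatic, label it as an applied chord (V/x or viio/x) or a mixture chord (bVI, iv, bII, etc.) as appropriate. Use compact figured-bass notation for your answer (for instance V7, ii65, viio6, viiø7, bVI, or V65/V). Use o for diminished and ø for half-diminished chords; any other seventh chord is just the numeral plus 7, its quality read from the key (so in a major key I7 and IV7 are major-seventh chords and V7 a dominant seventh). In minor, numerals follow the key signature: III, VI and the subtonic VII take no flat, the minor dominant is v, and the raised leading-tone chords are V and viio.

The pitches E-G#-B-D form a dominant seventh chord rooted on E.
E is not a diatonic chord root with this quality in D minor, but it lies a perfect fifth above A (V), so the chord functions as an applied dominant of V.
With D in the bass the chord is in third inversion, so the figured bass is 42.

V42/V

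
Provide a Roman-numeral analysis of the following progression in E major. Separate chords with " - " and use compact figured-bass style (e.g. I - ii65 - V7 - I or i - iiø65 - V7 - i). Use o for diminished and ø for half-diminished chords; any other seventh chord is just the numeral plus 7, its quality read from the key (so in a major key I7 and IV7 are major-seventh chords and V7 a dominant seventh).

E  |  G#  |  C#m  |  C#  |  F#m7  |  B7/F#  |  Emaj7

I - V/vi - vi - V/ii - ii7 - V43 - I7

E: root E is the tonic; major triad there is I.
G#: chromatic; G# is V of vi, so V/vi.
C#m has root C#, degree 6 in E major, so vi.
C#: chromatic; C# is V of ii, so V/ii.
F#m7: root F# is the supertonic; minor seventh chord there is ii7.
B7/F#: dominant seventh chord on B = scale degree 5 → V43.
Emaj7: major seventh chord on E = scale degree 1 → I7.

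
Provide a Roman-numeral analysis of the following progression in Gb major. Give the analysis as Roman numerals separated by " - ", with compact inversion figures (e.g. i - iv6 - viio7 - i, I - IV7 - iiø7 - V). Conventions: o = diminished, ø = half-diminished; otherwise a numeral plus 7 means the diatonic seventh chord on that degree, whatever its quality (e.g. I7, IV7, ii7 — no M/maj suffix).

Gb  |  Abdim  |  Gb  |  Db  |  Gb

Gb: root Gb is the tonic; major triad there is I.
Abdim: diminished triad on Ab — chromatic; iio (borrowed from the parallel minor).
Gb: major triad on Gb = scale degree 1 → I.
Db: root Db is the dominant; major triad there is V.
Gb: major triad on Gb = scale degree 1 → I.

I - iio - I - V - I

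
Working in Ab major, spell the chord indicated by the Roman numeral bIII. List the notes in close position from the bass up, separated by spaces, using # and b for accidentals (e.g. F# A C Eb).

Cb Eb Gb

bIII is a major triad on the lowered third degree, borrowed from the parallel minor. In Ab major that root is Cb.
So the chord is Cb-Eb-Gb.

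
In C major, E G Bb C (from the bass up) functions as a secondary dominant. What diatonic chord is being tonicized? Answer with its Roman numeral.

The chord is a dominant seventh chord on C.
A dominant resolves down a perfect fifth: C → F. In C major, F is scale degree 4, i.e. IV.

IV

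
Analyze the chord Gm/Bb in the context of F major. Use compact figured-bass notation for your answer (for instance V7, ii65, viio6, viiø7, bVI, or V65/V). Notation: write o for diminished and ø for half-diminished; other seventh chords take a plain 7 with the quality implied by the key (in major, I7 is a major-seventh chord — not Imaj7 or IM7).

ii6

The pitches G-Bb-D form a minor triad rooted on G.
G is scale degree 2 in F major, and a minor triad on that degree is written ii.
With Bb in the bass the chord is in first inversion, so the figured bass is 6.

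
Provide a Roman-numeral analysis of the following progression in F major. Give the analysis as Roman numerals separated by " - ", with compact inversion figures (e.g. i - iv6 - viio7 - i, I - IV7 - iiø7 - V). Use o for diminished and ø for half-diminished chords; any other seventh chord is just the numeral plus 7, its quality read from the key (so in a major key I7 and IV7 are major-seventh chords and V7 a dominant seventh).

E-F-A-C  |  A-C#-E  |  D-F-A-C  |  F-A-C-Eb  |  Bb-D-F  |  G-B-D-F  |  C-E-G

I42 - V/vi - vi7 - V7/IV - IV - V7/V - V

E-F-A-C has root F, degree 1 in F major, so I42.
A-C#-E: a major triad on A, the applied dominant of vi → V/vi.
D-F-A-C: root D is the submediant; minor seventh chord there is vi7.
F-A-C-Eb: a dominant seventh chord on F, the applied dominant of IV → V7/IV.
Bb-D-F: root Bb is the subdominant; major triad there is IV.
G-B-D-F: a dominant seventh chord on G, the applied dominant of V → V7/V.
C-E-G has root C, degree 5 in F major, so V.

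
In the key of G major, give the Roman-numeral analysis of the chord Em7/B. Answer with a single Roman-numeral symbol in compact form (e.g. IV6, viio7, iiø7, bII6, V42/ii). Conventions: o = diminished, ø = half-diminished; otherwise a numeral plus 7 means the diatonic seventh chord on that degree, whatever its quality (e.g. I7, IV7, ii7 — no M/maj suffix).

vi43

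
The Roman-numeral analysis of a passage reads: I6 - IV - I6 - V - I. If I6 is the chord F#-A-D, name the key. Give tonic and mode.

D major

I6 is given as F#-A-D — a major triad with root D.
If D is scale degree 1 and the mode makes that degree carry a major triad, the tonic is D and the mode is major.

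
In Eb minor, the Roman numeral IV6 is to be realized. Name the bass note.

C

IV in Eb minor has root Ab; the chord is Ab-C-Eb.
The figure 6 means first inversion — the third is in the bass.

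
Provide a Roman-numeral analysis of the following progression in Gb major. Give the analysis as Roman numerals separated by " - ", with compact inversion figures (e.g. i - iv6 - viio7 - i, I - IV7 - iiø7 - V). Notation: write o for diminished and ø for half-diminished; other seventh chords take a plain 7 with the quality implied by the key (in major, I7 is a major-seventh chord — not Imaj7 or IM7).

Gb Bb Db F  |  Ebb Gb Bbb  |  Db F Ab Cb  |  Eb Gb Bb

Gb-Bb-Db-F has root Gb, degree 1 in Gb major, so I7.
Ebb-Gb-Bbb is non-diatonic — bVI, a mixture chord from Gb minor.
Db-F-Ab-Cb: dominant seventh chord on Db = scale degree 5 → V7.
Eb-Gb-Bb has root Eb, degree 6 in Gb major, so vi.

I7 - bVI - V7 - vi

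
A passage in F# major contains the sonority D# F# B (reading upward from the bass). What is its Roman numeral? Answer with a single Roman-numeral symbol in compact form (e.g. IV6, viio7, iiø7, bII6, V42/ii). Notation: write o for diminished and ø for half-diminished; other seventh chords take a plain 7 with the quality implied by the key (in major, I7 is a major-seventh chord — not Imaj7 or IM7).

IV6

The pitches B-D#-F# form a major triad rooted on B.
In F# major, B is the subdominant; the diatonic major triad there is IV.
With D# in the bass the chord is in first inversion, so the figured bass is 6.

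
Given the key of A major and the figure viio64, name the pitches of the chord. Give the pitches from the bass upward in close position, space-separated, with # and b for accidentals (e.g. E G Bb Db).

The numeral's case and figure indicate a diminished triad. In A major its root, the leading tone, is G#.
Stacking thirds from G# gives G#-B-D.
With the 64 figure the chord is in second inversion; from the bass D upward in close position it reads D-G#-B.

D G# B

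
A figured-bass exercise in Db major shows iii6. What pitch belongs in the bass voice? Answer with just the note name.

Ab

iii in Db major has root F; the chord is F-Ab-C.
The figure 6 means first inversion — the third is in the bass.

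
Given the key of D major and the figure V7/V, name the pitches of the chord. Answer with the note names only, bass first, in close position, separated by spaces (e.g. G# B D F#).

The slash means an applied dominant: we want the dominant of V. In D major, V is A major, and its dominant is built on E.
Building a dominant seventh chord on E gives E-G#-B-D.

E G# B D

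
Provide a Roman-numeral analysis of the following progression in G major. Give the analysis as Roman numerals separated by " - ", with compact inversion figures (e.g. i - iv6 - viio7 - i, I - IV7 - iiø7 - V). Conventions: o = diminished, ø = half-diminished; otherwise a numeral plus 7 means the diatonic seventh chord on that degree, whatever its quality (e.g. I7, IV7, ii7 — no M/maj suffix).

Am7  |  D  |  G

Am7: minor seventh chord on A = scale degree 2 → ii7.
D: root D is the dominant; major triad there is V.
G: root G is the tonic; major triad there is I.

ii7 - V - I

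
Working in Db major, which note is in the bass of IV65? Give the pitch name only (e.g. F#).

Bb

IV in Db major has root Gb; the chord is Gb-Bb-Db-F.
The figure 65 means first inversion — the third is in the bass.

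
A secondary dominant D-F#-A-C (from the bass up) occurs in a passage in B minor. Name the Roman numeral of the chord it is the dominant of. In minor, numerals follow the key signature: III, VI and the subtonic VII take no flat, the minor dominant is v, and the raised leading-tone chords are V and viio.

The chord is a dominant seventh chord on D.
A dominant resolves down a perfect fifth: D → G. In B minor, G is scale degree 6, i.e. VI.

VI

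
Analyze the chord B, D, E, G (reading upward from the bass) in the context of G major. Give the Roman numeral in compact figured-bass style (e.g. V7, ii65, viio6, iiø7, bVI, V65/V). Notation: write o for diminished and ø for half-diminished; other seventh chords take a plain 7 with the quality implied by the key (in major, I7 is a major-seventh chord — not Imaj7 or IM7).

vi43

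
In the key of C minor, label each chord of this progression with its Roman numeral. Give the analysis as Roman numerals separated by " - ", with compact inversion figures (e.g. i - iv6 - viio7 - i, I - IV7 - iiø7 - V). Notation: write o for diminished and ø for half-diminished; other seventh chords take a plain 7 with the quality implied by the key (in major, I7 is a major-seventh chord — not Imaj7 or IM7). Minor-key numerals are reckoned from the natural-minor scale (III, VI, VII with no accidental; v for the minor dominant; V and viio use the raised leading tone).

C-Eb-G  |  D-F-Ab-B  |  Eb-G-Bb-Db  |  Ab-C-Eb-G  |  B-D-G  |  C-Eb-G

i - viio65 - V7/VI - VI7 - V6 - i

C-Eb-G: root C is the tonic; minor triad there is i.
D-F-Ab-B: root B is the leading tone; fully diminished seventh chord there is viio65.
Eb-G-Bb-Db: chromatic; Eb is V of VI, so V7/VI.
Ab-C-Eb-G has root Ab, degree 6 in C minor, so VI7.
B-D-G: major triad on G = scale degree 5 → V6.
C-Eb-G: root C is the tonic; minor triad there is i.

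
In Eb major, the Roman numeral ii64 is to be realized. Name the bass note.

C

ii in Eb major has root F; the chord is F-Ab-C.
The figure 64 means second inversion — the fifth is in the bass.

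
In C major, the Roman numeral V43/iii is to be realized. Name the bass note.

F#

The applied chord V43/iii is rooted on B: B-D#-F#-A.
The figure 43 means second inversion — the fifth is in the bass.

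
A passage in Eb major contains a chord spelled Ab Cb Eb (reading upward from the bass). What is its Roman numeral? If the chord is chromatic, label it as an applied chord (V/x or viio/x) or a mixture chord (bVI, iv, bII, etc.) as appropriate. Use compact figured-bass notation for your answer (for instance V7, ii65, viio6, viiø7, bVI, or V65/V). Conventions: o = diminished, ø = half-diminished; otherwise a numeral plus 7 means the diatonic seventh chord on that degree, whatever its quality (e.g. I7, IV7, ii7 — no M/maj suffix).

Stacked in thirds the chord is Ab-Cb-Eb: a minor triad on Ab.
Ab is the fourth degree of Eb major. This is the minor subdominant, borrowed from the parallel minor.

iv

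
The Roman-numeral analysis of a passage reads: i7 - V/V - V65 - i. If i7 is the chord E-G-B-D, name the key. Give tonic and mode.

The chord Em7 is a minor seventh chord rooted on E; its label is i7.
If E is scale degree 1 and the mode makes that degree carry a minor seventh chord, the tonic is E and the mode is minor.

E minor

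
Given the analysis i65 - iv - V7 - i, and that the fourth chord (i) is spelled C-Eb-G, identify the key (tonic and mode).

The chord Cm is a minor triad rooted on C; its label is i.
If C is scale degree 1 and the mode makes that degree carry a minor triad, the tonic is C and the mode is minor.

C minor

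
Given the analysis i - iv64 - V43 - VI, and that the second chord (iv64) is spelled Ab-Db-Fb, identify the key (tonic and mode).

iv64 is given as Ab-Db-Fb — a minor triad with root Db.
If Db is scale degree 4 and the mode makes that degree carry a minor triad, the tonic is Ab and the mode is minor.

Ab minor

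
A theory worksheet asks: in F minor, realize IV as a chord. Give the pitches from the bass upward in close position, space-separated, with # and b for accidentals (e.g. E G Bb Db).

Scale degree 4 in F minor is Bb; here the chord built on it is altered to a major triad. IV is the major subdominant, borrowed from the parallel major.
So the chord is Bb-D-F.

Bb D F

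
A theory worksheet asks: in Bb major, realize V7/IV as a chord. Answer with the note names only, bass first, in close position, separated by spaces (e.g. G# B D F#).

Bb D F Ab

The slash means an applied dominant: we want the dominant of IV. In Bb major, IV is Eb major, and its dominant is built on Bb.
Building a dominant seventh chord on Bb gives Bb-D-F-Ab.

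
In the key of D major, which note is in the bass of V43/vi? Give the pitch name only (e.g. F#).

The applied chord V43/vi is rooted on F#: F#-A#-C#-E.
The figure 43 means second inversion — the fifth is in the bass.

C#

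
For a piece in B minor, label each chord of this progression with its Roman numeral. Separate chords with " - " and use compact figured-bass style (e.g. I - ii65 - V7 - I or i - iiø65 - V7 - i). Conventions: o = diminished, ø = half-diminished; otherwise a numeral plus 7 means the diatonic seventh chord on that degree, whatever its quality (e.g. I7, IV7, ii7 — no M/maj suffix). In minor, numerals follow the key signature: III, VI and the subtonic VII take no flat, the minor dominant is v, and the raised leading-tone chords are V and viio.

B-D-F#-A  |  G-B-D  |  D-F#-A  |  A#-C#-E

i7 - VI - III - viio

B-D-F#-A: minor seventh chord on B = scale degree 1 → i7.
G-B-D has root G, degree 6 in B minor, so VI.
D-F#-A: major triad on D = scale degree 3 → III.
A#-C#-E has root A#, degree 7 in B minor, so viio.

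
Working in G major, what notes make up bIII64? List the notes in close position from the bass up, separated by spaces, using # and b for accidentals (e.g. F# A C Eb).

Scale degree 3 in G major is B; lowering it a half step gives Bb. bIII64 is a major triad on the lowered third degree, borrowed from the parallel minor.
So the chord is Bb-D-F, a major triad.
With the 64 figure the chord is in second inversion; from the bass F upward in close position it reads F-Bb-D.

F Bb D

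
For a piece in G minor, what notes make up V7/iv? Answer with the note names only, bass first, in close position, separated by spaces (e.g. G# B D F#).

V7/iv is a secondary dominant — the dominant seventh of iv. iv in G minor is C, so the applied chord's root is G, a perfect fifth above.
Building a dominant seventh chord on G gives G-B-D-F.

G B D F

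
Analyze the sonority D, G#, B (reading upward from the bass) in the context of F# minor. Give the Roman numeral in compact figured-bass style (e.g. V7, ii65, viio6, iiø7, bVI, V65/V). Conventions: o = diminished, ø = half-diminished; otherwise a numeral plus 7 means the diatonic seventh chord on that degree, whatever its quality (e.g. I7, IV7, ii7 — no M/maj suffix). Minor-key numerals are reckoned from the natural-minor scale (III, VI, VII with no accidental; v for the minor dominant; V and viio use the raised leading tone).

iio64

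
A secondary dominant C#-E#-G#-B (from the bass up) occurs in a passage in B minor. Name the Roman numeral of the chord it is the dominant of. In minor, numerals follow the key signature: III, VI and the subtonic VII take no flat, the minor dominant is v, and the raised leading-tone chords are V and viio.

The chord is a dominant seventh chord on C#.
A dominant resolves down a perfect fifth: C# → F#. In B minor, F# is scale degree 5, i.e. V.

V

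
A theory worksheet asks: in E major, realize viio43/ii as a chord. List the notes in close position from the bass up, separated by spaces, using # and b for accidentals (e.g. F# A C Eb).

B D E# G#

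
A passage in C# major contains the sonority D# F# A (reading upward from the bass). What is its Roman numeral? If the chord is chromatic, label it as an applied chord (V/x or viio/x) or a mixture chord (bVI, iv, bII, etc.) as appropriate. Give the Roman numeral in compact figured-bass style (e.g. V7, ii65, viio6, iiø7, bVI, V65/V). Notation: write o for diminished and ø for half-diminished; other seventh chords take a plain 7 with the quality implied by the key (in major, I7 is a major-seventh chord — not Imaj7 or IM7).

iio

Stacked in thirds the chord is D#-F#-A: a diminished triad on D#.
D# is the second degree of C# major. This is the diminished supertonic triad, borrowed from the parallel minor.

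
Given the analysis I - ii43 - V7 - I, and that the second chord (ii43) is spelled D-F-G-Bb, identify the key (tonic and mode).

F major

The anchor chord is a minor seventh chord on G, labeled ii43.
Counting down one scale step from G places the tonic on F; a minor seventh chord on degree 2 is diatonic only in major.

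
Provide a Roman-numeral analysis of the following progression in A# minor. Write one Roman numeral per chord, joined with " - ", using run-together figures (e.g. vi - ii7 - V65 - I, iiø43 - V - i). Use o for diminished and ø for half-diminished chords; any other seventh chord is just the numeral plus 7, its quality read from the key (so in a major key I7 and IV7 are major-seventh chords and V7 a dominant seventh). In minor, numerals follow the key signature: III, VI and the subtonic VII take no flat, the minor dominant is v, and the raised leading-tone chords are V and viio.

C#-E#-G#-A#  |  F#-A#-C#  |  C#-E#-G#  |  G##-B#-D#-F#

i65 - VI - III - viio7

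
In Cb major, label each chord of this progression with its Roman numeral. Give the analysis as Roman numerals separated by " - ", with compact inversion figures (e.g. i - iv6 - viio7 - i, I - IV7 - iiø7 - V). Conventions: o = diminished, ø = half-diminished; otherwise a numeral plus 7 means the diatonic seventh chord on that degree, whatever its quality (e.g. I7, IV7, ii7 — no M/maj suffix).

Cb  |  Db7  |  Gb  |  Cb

Cb: root Cb is the tonic; major triad there is I.
Db7: chromatic; Db is V of V, so V7/V.
Gb has root Gb, degree 5 in Cb major, so V.
Cb has root Cb, degree 1 in Cb major, so I.

I - V7/V - V - I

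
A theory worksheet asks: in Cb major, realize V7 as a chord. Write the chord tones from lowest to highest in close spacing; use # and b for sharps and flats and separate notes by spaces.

The numeral's case and figure indicate a dominant seventh chord. In Cb major its root, the fifth degree, is Gb.
Stacking thirds from Gb gives Gb-Bb-Db-Fb.

Gb Bb Db Fb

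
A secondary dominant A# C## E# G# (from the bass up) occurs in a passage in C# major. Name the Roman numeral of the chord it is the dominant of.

The chord is a dominant seventh chord on A#.
A dominant resolves down a perfect fifth: A# → D#. In C# major, D# is scale degree 2, i.e. ii.

ii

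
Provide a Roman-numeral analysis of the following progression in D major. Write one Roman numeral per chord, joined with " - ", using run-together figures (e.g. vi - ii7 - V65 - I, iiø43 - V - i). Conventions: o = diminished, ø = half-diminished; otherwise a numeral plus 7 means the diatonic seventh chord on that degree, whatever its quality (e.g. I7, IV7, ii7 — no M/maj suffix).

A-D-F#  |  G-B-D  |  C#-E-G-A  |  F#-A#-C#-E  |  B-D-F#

A-D-F#: major triad on D = scale degree 1 → I64.
G-B-D: major triad on G = scale degree 4 → IV.
C#-E-G-A: dominant seventh chord on A = scale degree 5 → V65.
F#-A#-C#-E: chromatic; F# is V of vi, so V7/vi.
B-D-F#: root B is the submediant; minor triad there is vi.

I64 - IV - V65 - V7/vi - vi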